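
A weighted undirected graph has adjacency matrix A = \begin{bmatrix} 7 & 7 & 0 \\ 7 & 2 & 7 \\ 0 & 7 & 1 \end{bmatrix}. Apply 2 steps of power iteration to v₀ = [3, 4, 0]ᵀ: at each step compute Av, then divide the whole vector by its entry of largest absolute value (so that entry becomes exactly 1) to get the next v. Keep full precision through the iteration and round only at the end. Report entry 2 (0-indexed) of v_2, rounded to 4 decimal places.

0.3869

Av0 = (49.00000, 29.00000, 28.00000); divide by 49.00000 → v1 = (1.00000, 0.59184, 0.57143)
Av1 = (11.14286, 12.18367, 4.71429); divide by 12.18367 → v2 = (0.91457, 1.00000, 0.38693)
Requested entry of v2: 231/597 = 0.3869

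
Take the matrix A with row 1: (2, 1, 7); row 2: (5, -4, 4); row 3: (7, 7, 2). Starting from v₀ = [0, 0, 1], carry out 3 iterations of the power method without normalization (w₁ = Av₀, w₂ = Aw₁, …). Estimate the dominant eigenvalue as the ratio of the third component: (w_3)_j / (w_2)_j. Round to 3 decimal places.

7.099

w1 = Av₀ = (2·0 + 1·0 + 7·1; 5·0 + (-4)·0 + 4·1; 7·0 + 7·0 + 2·1) = (7, 4, 2)
w2 = Aw1 = (2·7 + 1·4 + 7·2; 5·7 + (-4)·4 + 4·2; 7·7 + 7·4 + 2·2) = (32, 27, 81)
w3 = Aw2 = (658, 376, 575)
Ratio at component: 575 / 81 = 7.099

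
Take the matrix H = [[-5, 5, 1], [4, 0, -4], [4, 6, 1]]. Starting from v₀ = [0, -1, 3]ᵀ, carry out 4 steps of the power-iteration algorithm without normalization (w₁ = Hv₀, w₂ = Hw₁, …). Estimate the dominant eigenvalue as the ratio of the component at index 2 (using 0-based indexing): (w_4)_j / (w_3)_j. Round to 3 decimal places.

λ ≈ -4.638

w1 = Hv₀ = ((-5)·0 + 5·(-1) + 1·3; 4·0 + 0·(-1) + (-4)·3; 4·0 + 6·(-1) + 1·3) = (-2, -12, -3)
w2 = Hw1 = ((-5)·(-2) + 5·(-12) + 1·(-3); 4·(-2) + 0·(-12) + (-4)·(-3); 4·(-2) + 6·(-12) + 1·(-3)) = (-53, 4, -83)
w3 = Hw2 = (202, 120, -271)
w4 = Hw3 = (-681, 1892, 1257)
Ratio at component: 1257 / -271 = -4.638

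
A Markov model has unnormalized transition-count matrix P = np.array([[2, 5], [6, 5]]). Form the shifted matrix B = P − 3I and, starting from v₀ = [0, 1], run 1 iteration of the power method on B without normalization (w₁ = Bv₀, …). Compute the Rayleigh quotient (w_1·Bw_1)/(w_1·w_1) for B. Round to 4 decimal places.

B = P − 3I has rows (-1, 5); (6, 2)
w1 = Bv₀ = ((-1)·0 + 5·1; 6·0 + 2·1) = (5, 2)
Bw1 = (5, 34)
w1·Bw1 = 93; w1·w1 = 29; μ ≈ 93/29 = 3.2069

μ ≈ 3.2069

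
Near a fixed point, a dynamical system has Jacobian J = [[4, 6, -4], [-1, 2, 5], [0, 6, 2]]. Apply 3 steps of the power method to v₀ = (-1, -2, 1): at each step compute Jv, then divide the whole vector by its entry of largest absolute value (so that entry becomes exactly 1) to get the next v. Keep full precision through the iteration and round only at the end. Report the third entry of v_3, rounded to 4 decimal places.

Jv0 = (-20.00000, 2.00000, -10.00000); divide by -20.00000 → v1 = (1.00000, -0.10000, 0.50000)
Jv1 = (1.40000, 1.30000, 0.40000); divide by 1.40000 → v2 = (1.00000, 0.92857, 0.28571)
Jv2 = (8.42857, 2.28571, 6.14286); divide by 8.42857 → v3 = (1.00000, 0.27119, 0.72881)
Requested entry of v3: -172/-236 = 0.7288

0.7288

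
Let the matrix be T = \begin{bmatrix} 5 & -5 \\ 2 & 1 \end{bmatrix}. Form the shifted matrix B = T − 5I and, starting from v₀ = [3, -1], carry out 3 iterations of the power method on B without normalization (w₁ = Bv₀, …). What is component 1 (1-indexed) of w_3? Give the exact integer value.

150

B = T − 5I has rows (0, -5); (2, -4)
w1 = Bv₀ = (0·3 + (-5)·(-1); 2·3 + (-4)·(-1)) = (5, 10)
w2 = Bw1 = (0·5 + (-5)·10; 2·5 + (-4)·10) = (-50, -30)
w3 = Bw2 = (150, 20)
Requested component of w3: 150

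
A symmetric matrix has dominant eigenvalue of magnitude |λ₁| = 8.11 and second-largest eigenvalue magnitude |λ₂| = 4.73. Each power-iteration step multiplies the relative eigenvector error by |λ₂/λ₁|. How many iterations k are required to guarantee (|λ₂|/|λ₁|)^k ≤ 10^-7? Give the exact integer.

30

|λ₂/λ₁| = 4.73/8.11 = 0.58323
Need k ≥ ln(10^-7) / ln(0.58323) = -16.1181 / -0.5392 ≈ 29.894
Smallest integer k satisfying the bound: 30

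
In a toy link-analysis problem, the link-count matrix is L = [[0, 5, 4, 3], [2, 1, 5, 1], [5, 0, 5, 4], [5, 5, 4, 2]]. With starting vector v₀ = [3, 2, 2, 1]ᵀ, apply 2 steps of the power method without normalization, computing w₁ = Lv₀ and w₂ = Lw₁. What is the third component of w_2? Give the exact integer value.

390

w1 = Lv₀ = (21, 19, 29, 35)
w2 = Lw1 = (316, 241, 390, 386)
The requested component of w2 is 390.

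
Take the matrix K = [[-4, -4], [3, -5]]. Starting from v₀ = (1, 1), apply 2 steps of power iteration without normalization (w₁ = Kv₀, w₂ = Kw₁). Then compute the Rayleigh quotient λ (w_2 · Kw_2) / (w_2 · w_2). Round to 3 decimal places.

w1 = Kv₀ = (-8, -2)
w2 = Kw1 = (40, -14)
Kw2 = (-104, 190)
w2·Kw2 = 40·(-104) + (-14)·190 = -6820; w2·w2 = 40·40 + (-14)·(-14) = 1796
λ ≈ -6820/1796 = -3.797

λ ≈ -3.797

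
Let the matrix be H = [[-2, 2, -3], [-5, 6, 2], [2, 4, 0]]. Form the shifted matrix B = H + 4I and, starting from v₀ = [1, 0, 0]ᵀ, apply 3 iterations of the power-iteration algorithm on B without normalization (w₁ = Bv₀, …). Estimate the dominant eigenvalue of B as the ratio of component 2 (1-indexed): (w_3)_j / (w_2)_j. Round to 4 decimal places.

B = H + 4I has rows (2, 2, -3); (-5, 10, 2); (2, 4, 4)
w1 = Bv₀ = (2·1 + 2·0 + (-3)·0; (-5)·1 + 10·0 + 2·0; 2·1 + 4·0 + 4·0) = (2, -5, 2)
w2 = Bw1 = (2·2 + 2·(-5) + (-3)·2; (-5)·2 + 10·(-5) + 2·2; 2·2 + 4·(-5) + 4·2) = (-12, -56, -8)
w3 = Bw2 = (-112, -516, -280)
Ratio: -516/-56 = 9.2143

9.2143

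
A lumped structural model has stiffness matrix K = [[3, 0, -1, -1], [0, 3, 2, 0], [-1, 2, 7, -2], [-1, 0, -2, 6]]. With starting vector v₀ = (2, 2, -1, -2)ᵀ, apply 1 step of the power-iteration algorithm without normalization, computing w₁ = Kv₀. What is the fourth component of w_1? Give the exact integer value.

w1 = Kv₀ = (3·2 + 0·2 + (-1)·(-1) + (-1)·(-2); 0·2 + 3·2 + 2·(-1) + 0·(-2); (-1)·2 + 2·2 + 7·(-1) + (-2)·(-2); (-1)·2 + 0·2 + (-2)·(-1) + 6·(-2)) = (9, 4, -1, -12)
The requested component of w1 is -12.

-12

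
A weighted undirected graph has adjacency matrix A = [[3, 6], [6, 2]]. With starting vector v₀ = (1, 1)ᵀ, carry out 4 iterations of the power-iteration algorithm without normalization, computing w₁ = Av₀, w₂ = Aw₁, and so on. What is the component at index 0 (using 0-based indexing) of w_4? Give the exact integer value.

5475

w1 = Av₀ = (3·1 + 6·1; 6·1 + 2·1) = (9, 8)
w2 = Aw1 = (3·9 + 6·8; 6·9 + 2·8) = (75, 70)
w3 = Aw2 = (645, 590)
w4 = Aw3 = (5475, 5050)
The requested component of w4 is 5475.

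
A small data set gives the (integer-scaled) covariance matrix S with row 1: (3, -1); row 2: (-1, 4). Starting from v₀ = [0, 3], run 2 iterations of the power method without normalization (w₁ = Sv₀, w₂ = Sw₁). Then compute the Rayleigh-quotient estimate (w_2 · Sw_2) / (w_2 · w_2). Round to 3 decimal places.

w1 = Sv₀ = (3·0 + (-1)·3; (-1)·0 + 4·3) = (-3, 12)
w2 = Sw1 = (3·(-3) + (-1)·12; (-1)·(-3) + 4·12) = (-21, 51)
Sw2 = (-114, 225)
w2·Sw2 = (-21)·(-114) + 51·225 = 13869; w2·w2 = (-21)·(-21) + 51·51 = 3042
λ ≈ 13869/3042 = 4.559

4.559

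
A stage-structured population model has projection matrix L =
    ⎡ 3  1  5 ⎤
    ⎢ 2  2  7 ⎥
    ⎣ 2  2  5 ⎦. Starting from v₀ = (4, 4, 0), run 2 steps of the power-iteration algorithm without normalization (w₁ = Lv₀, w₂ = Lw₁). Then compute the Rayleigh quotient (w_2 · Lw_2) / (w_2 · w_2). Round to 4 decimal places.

9.3463

w1 = Lv₀ = (3·4 + 1·4 + 5·0; 2·4 + 2·4 + 7·0; 2·4 + 2·4 + 5·0) = (16, 16, 16)
w2 = Lw1 = (3·16 + 1·16 + 5·16; 2·16 + 2·16 + 7·16; 2·16 + 2·16 + 5·16) = (144, 176, 144)
Lw2 = (1328, 1648, 1360)
w2·Lw2 = 144·1328 + 176·1648 + 144·1360 = 677120; w2·w2 = 144·144 + 176·176 + 144·144 = 72448
λ ≈ 677120/72448 = 9.3463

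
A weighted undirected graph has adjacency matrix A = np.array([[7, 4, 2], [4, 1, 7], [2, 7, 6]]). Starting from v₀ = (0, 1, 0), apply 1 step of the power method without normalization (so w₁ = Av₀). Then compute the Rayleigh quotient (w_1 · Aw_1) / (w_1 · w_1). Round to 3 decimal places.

w1 = Av₀ = (7·0 + 4·1 + 2·0; 4·0 + 1·1 + 7·0; 2·0 + 7·1 + 6·0) = (4, 1, 7)
Aw1 = (46, 66, 57)
w1·Aw1 = 4·46 + 1·66 + 7·57 = 649; w1·w1 = 4·4 + 1·1 + 7·7 = 66
λ ≈ 649/66 = 9.833

9.833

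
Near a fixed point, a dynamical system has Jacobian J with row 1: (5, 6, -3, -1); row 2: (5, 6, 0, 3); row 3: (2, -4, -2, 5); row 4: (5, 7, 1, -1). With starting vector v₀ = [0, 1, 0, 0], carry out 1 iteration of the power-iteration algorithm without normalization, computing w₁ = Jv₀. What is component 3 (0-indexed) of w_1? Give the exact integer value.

7

w1 = Jv₀ = (6, 6, -4, 7)
The requested component of w1 is 7.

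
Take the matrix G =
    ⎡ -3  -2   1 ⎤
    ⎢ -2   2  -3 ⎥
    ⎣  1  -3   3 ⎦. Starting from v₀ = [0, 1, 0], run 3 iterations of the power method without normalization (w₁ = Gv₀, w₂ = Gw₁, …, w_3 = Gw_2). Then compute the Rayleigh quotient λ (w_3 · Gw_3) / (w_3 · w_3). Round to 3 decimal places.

w1 = Gv₀ = ((-3)·0 + (-2)·1 + 1·0; (-2)·0 + 2·1 + (-3)·0; 1·0 + (-3)·1 + 3·0) = (-2, 2, -3)
w2 = Gw1 = ((-3)·(-2) + (-2)·2 + 1·(-3); (-2)·(-2) + 2·2 + (-3)·(-3); 1·(-2) + (-3)·2 + 3·(-3)) = (-1, 17, -17)
w3 = Gw2 = (-48, 87, -103)
Gw3 = (-133, 579, -618)
w3·Gw3 = (-48)·(-133) + 87·579 + (-103)·(-618) = 120411; w3·w3 = (-48)·(-48) + 87·87 + (-103)·(-103) = 20482
λ ≈ 120411/20482 = 5.879

5.879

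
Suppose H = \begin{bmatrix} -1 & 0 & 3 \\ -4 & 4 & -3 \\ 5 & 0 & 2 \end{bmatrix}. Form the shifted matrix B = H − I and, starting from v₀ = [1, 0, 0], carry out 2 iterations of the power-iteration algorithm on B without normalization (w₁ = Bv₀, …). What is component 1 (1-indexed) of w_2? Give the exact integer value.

B = H − I has rows (-2, 0, 3); (-4, 3, -3); (5, 0, 1)
w1 = Bv₀ = (-2, -4, 5)
w2 = Bw1 = (19, -19, -5)
Requested component of w2: 19

19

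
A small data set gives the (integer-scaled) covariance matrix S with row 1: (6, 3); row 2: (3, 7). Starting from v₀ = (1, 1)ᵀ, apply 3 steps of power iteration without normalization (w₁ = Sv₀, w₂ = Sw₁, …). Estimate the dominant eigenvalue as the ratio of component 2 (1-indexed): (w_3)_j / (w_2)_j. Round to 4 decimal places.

w1 = Sv₀ = (9, 10)
w2 = Sw1 = (84, 97)
w3 = Sw2 = (795, 931)
Ratio at component: 931 / 97 = 9.5979

λ ≈ 9.5979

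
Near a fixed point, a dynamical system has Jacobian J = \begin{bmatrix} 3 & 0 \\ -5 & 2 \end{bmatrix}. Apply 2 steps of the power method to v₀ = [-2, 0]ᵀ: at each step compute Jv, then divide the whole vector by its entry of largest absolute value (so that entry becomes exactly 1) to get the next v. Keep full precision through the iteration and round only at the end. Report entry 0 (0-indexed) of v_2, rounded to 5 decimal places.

-0.36000

Jv0 = (-6.000000, 10.000000); divide by 10.000000 → v1 = (-0.600000, 1.000000)
Jv1 = (-1.800000, 5.000000); divide by 5.000000 → v2 = (-0.360000, 1.000000)
Requested entry of v2: -18/50 = -0.36000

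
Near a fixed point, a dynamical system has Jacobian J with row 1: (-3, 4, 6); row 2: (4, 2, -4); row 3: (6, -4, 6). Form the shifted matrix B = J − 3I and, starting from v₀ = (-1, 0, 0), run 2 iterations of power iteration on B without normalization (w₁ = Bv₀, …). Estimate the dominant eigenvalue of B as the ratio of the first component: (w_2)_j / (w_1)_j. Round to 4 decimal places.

B = J − 3I has rows (-6, 4, 6); (4, -1, -4); (6, -4, 3)
w1 = Bv₀ = (6, -4, -6)
w2 = Bw1 = (-88, 52, 34)
Ratio: -88/6 = -14.6667

μ ≈ -14.6667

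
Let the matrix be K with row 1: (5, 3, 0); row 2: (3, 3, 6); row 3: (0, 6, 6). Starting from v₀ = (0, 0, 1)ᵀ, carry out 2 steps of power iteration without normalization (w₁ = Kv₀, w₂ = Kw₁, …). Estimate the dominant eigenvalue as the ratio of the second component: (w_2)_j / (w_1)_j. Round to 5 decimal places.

λ ≈ 9.00000

w1 = Kv₀ = (5·0 + 3·0 + 0·1; 3·0 + 3·0 + 6·1; 0·0 + 6·0 + 6·1) = (0, 6, 6)
w2 = Kw1 = (5·0 + 3·6 + 0·6; 3·0 + 3·6 + 6·6; 0·0 + 6·6 + 6·6) = (18, 54, 72)
Ratio at component: 54 / 6 = 9.00000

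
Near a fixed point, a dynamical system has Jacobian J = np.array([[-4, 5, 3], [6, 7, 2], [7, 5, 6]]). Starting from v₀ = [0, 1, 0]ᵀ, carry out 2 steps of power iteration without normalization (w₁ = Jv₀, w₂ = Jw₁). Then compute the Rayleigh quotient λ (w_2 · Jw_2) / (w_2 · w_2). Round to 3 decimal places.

w1 = Jv₀ = (5, 7, 5)
w2 = Jw1 = (30, 89, 100)
Jw2 = (625, 1003, 1255)
w2·Jw2 = 30·625 + 89·1003 + 100·1255 = 233517; w2·w2 = 30·30 + 89·89 + 100·100 = 18821
λ ≈ 233517/18821 = 12.407

12.407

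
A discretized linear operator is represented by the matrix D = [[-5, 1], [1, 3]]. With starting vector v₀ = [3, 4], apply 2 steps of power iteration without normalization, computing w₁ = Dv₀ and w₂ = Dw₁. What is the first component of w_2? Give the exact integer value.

w1 = Dv₀ = (-11, 15)
w2 = Dw1 = (70, 34)
The requested component of w2 is 70.

70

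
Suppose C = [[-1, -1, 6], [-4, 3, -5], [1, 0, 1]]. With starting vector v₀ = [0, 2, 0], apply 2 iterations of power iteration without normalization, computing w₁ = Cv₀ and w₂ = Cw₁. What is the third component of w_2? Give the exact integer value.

w1 = Cv₀ = (-2, 6, 0)
w2 = Cw1 = (-4, 26, -2)
The requested component of w2 is -2.

-2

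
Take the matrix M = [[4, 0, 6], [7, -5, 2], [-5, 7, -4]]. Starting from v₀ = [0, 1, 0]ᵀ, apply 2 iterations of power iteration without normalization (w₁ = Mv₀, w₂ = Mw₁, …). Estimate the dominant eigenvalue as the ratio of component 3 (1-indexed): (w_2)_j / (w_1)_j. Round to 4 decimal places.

w1 = Mv₀ = (0, -5, 7)
w2 = Mw1 = (42, 39, -63)
Ratio at component: -63 / 7 = -9.0000

λ ≈ -9.0000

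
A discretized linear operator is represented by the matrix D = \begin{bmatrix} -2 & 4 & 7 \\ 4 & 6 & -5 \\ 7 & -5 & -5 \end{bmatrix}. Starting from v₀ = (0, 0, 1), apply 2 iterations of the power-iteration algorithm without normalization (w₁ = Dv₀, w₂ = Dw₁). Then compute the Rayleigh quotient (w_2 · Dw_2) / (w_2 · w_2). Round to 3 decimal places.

λ ≈ -12.355

w1 = Dv₀ = (7, -5, -5)
w2 = Dw1 = (-69, 23, 99)
Dw2 = (923, -633, -1093)
w2·Dw2 = (-69)·923 + 23·(-633) + 99·(-1093) = -186453; w2·w2 = (-69)·(-69) + 23·23 + 99·99 = 15091
λ ≈ -186453/15091 = -12.355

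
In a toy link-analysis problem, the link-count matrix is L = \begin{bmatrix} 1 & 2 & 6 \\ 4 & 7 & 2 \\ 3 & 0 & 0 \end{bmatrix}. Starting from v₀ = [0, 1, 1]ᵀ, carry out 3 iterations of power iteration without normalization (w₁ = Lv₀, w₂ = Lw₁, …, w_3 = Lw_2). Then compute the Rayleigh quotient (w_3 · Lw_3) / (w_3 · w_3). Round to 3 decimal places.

λ ≈ 8.649

w1 = Lv₀ = (1·0 + 2·1 + 6·1; 4·0 + 7·1 + 2·1; 3·0 + 0·1 + 0·1) = (8, 9, 0)
w2 = Lw1 = (1·8 + 2·9 + 6·0; 4·8 + 7·9 + 2·0; 3·8 + 0·9 + 0·0) = (26, 95, 24)
w3 = Lw2 = (360, 817, 78)
Lw3 = (2462, 7315, 1080)
w3·Lw3 = 360·2462 + 817·7315 + 78·1080 = 6946915; w3·w3 = 360·360 + 817·817 + 78·78 = 803173
λ ≈ 6946915/803173 = 8.649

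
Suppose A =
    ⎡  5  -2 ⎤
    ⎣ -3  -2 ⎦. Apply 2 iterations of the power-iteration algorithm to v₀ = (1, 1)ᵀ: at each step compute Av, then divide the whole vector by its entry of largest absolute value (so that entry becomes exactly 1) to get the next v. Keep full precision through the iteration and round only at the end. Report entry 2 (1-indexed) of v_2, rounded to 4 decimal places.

0.0400

Av0 = (3.00000, -5.00000); divide by -5.00000 → v1 = (-0.60000, 1.00000)
Av1 = (-5.00000, -0.20000); divide by -5.00000 → v2 = (1.00000, 0.04000)
Requested entry of v2: 1/25 = 0.0400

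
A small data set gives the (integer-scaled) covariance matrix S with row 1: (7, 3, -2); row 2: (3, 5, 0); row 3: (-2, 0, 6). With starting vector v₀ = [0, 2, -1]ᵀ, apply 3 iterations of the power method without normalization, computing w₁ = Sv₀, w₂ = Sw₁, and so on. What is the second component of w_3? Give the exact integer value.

w1 = Sv₀ = (7·0 + 3·2 + (-2)·(-1); 3·0 + 5·2 + 0·(-1); (-2)·0 + 0·2 + 6·(-1)) = (8, 10, -6)
w2 = Sw1 = (7·8 + 3·10 + (-2)·(-6); 3·8 + 5·10 + 0·(-6); (-2)·8 + 0·10 + 6·(-6)) = (98, 74, -52)
w3 = Sw2 = (1012, 664, -508)
The requested component of w3 is 664.

664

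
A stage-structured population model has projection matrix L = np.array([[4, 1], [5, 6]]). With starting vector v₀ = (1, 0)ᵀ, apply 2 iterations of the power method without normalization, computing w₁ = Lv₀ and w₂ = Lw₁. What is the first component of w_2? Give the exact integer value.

21

w1 = Lv₀ = (4, 5)
w2 = Lw1 = (21, 50)
The requested component of w2 is 21.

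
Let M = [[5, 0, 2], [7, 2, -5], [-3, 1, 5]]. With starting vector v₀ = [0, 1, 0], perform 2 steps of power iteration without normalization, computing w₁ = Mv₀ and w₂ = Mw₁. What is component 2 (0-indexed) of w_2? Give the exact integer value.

7

w1 = Mv₀ = (5·0 + 0·1 + 2·0; 7·0 + 2·1 + (-5)·0; (-3)·0 + 1·1 + 5·0) = (0, 2, 1)
w2 = Mw1 = (5·0 + 0·2 + 2·1; 7·0 + 2·2 + (-5)·1; (-3)·0 + 1·2 + 5·1) = (2, -1, 7)
The requested component of w2 is 7.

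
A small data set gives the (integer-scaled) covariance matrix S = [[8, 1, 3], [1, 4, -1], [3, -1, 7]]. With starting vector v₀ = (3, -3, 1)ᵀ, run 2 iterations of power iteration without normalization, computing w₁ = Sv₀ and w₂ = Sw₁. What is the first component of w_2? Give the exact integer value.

239

w1 = Sv₀ = (8·3 + 1·(-3) + 3·1; 1·3 + 4·(-3) + (-1)·1; 3·3 + (-1)·(-3) + 7·1) = (24, -10, 19)
w2 = Sw1 = (8·24 + 1·(-10) + 3·19; 1·24 + 4·(-10) + (-1)·19; 3·24 + (-1)·(-10) + 7·19) = (239, -35, 215)
The requested component of w2 is 239.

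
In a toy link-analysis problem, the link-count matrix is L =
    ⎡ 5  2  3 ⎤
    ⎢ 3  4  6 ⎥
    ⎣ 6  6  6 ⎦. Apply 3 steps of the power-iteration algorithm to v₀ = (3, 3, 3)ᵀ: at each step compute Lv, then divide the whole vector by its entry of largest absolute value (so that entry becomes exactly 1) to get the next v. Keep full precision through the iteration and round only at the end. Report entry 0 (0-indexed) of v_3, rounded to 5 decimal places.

Lv0 = (30.000000, 39.000000, 54.000000); divide by 54.000000 → v1 = (0.555556, 0.722222, 1.000000)
Lv1 = (7.222222, 10.555556, 13.666667); divide by 13.666667 → v2 = (0.528455, 0.772358, 1.000000)
Lv2 = (7.186992, 10.674797, 13.804878); divide by 13.804878 → v3 = (0.520612, 0.773263, 1.000000)
Requested entry of v3: 5304/10188 = 0.52061

0.52061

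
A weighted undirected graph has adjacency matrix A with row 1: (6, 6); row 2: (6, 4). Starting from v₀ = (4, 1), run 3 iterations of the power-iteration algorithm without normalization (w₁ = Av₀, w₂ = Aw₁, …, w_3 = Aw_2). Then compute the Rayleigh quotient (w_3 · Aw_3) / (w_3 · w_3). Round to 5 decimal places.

w1 = Av₀ = (30, 28)
w2 = Aw1 = (348, 292)
w3 = Aw2 = (3840, 3256)
Aw3 = (42576, 36064)
w3·Aw3 = 3840·42576 + 3256·36064 = 280916224; w3·w3 = 3840·3840 + 3256·3256 = 25347136
λ ≈ 280916224/25347136 = 11.08276

11.08276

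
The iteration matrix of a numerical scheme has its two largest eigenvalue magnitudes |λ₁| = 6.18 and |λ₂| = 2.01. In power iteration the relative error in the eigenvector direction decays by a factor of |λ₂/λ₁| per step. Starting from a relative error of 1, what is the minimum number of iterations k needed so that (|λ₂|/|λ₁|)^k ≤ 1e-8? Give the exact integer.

|λ₂/λ₁| = 2.01/6.18 = 0.32524
Need k ≥ ln(1e-8) / ln(0.32524) = -18.4207 / -1.1232 ≈ 16.400
Smallest integer k satisfying the bound: 17

17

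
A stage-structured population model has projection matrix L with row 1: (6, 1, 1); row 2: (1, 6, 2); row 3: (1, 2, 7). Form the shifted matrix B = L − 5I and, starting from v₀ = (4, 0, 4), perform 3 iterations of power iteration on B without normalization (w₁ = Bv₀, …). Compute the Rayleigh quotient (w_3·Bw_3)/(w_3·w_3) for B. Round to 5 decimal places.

B = L − 5I has rows (1, 1, 1); (1, 1, 2); (1, 2, 2)
w1 = Bv₀ = (1·4 + 1·0 + 1·4; 1·4 + 1·0 + 2·4; 1·4 + 2·0 + 2·4) = (8, 12, 12)
w2 = Bw1 = (1·8 + 1·12 + 1·12; 1·8 + 1·12 + 2·12; 1·8 + 2·12 + 2·12) = (32, 44, 56)
w3 = Bw2 = (132, 188, 232)
Bw3 = (552, 784, 972)
w3·Bw3 = 445760; w3·w3 = 106592; μ ≈ 445760/106592 = 4.18193

μ ≈ 4.18193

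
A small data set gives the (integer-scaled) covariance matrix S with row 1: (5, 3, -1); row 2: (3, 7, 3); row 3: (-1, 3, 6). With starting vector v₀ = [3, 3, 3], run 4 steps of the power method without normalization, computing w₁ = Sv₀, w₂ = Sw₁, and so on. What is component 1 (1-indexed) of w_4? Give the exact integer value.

w1 = Sv₀ = (5·3 + 3·3 + (-1)·3; 3·3 + 7·3 + 3·3; (-1)·3 + 3·3 + 6·3) = (21, 39, 24)
w2 = Sw1 = (5·21 + 3·39 + (-1)·24; 3·21 + 7·39 + 3·24; (-1)·21 + 3·39 + 6·24) = (198, 408, 240)
w3 = Sw2 = (1974, 4170, 2466)
w4 = Sw3 = (19914, 42510, 25332)
The requested component of w4 is 19914.

19914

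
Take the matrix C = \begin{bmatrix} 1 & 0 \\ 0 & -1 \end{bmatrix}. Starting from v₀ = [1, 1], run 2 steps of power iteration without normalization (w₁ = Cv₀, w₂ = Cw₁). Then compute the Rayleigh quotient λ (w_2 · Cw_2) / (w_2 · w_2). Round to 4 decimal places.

w1 = Cv₀ = (1, -1)
w2 = Cw1 = (1, 1)
Cw2 = (1, -1)
w2·Cw2 = 1·1 + 1·(-1) = 0; w2·w2 = 1·1 + 1·1 = 2
λ ≈ 0/2 = 0.0000

λ ≈ 0.0000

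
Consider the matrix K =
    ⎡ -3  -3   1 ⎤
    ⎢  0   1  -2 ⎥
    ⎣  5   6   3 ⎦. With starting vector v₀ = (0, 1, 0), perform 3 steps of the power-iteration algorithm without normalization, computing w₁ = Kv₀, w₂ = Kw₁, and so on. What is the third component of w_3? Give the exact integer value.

w1 = Kv₀ = (-3, 1, 6)
w2 = Kw1 = (12, -11, 9)
w3 = Kw2 = (6, -29, 21)
The requested component of w3 is 21.

21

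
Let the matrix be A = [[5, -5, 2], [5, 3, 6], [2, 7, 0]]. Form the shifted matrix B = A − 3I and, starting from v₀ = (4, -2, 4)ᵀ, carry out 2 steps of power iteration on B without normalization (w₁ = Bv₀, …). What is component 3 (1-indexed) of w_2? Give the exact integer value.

414

B = A − 3I has rows (2, -5, 2); (5, 0, 6); (2, 7, -3)
w1 = Bv₀ = (26, 44, -18)
w2 = Bw1 = (-204, 22, 414)
Requested component of w2: 414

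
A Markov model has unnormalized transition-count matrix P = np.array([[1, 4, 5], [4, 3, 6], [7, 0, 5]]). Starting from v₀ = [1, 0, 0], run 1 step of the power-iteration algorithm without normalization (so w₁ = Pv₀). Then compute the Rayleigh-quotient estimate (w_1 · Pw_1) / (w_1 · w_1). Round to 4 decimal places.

w1 = Pv₀ = (1, 4, 7)
Pw1 = (52, 58, 42)
w1·Pw1 = 1·52 + 4·58 + 7·42 = 578; w1·w1 = 1·1 + 4·4 + 7·7 = 66
λ ≈ 578/66 = 8.7576

λ ≈ 8.7576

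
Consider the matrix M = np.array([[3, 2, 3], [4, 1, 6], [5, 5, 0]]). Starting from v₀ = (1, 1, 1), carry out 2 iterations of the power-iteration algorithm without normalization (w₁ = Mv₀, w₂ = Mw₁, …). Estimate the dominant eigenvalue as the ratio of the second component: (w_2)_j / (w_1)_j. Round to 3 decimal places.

w1 = Mv₀ = (8, 11, 10)
w2 = Mw1 = (76, 103, 95)
Ratio at component: 103 / 11 = 9.364

9.364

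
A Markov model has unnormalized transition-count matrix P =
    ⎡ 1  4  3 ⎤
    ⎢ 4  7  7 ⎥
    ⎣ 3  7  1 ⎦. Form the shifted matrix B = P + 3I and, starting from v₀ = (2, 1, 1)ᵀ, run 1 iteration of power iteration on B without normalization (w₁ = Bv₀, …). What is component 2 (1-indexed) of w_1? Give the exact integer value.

B = P + 3I has rows (4, 4, 3); (4, 10, 7); (3, 7, 4)
w1 = Bv₀ = (4·2 + 4·1 + 3·1; 4·2 + 10·1 + 7·1; 3·2 + 7·1 + 4·1) = (15, 25, 17)
Requested component of w1: 25

25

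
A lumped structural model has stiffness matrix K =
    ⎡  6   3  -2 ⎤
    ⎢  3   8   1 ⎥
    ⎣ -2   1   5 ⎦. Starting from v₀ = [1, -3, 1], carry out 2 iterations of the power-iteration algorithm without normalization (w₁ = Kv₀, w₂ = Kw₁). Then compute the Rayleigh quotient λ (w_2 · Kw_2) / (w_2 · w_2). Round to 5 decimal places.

w1 = Kv₀ = (-5, -20, 0)
w2 = Kw1 = (-90, -175, -10)
Kw2 = (-1045, -1680, -45)
w2·Kw2 = (-90)·(-1045) + (-175)·(-1680) + (-10)·(-45) = 388500; w2·w2 = (-90)·(-90) + (-175)·(-175) + (-10)·(-10) = 38825
λ ≈ 388500/38825 = 10.00644

λ ≈ 10.00644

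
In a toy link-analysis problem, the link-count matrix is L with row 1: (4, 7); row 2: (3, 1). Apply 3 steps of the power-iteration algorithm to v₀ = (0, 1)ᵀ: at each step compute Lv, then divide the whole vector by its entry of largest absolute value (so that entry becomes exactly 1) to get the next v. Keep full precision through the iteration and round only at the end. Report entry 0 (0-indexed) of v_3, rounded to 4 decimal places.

1.0000

Lv0 = (7.00000, 1.00000); divide by 7.00000 → v1 = (1.00000, 0.14286)
Lv1 = (5.00000, 3.14286); divide by 5.00000 → v2 = (1.00000, 0.62857)
Lv2 = (8.40000, 3.62857); divide by 8.40000 → v3 = (1.00000, 0.43197)
Requested entry of v3: 294/294 = 1.0000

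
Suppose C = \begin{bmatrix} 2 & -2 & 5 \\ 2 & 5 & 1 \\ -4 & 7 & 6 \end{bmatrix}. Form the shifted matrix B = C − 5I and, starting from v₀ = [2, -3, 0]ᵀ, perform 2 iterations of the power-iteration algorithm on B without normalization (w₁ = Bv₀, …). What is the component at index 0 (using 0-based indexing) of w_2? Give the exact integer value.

-153

B = C − 5I has rows (-3, -2, 5); (2, 0, 1); (-4, 7, 1)
w1 = Bv₀ = (0, 4, -29)
w2 = Bw1 = (-153, -29, -1)
Requested component of w2: -153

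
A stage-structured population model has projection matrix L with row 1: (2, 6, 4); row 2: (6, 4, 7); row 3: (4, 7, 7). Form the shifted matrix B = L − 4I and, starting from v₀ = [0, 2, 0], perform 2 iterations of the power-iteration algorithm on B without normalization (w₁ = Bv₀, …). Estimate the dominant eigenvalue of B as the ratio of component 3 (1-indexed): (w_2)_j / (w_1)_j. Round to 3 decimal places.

B = L − 4I has rows (-2, 6, 4); (6, 0, 7); (4, 7, 3)
w1 = Bv₀ = ((-2)·0 + 6·2 + 4·0; 6·0 + 0·2 + 7·0; 4·0 + 7·2 + 3·0) = (12, 0, 14)
w2 = Bw1 = ((-2)·12 + 6·0 + 4·14; 6·12 + 0·0 + 7·14; 4·12 + 7·0 + 3·14) = (32, 170, 90)
Ratio: 90/14 = 6.429

μ ≈ 6.429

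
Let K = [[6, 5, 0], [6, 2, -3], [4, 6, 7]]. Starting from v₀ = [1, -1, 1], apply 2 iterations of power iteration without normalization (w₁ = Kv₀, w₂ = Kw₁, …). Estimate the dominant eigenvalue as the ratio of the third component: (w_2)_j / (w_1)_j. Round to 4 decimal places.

λ ≈ 9.0000

w1 = Kv₀ = (1, 1, 5)
w2 = Kw1 = (11, -7, 45)
Ratio at component: 45 / 5 = 9.0000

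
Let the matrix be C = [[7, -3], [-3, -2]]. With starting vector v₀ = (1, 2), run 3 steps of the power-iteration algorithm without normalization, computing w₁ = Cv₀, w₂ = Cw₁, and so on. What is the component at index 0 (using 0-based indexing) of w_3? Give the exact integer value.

w1 = Cv₀ = (7·1 + (-3)·2; (-3)·1 + (-2)·2) = (1, -7)
w2 = Cw1 = (7·1 + (-3)·(-7); (-3)·1 + (-2)·(-7)) = (28, 11)
w3 = Cw2 = (163, -106)
The requested component of w3 is 163.

163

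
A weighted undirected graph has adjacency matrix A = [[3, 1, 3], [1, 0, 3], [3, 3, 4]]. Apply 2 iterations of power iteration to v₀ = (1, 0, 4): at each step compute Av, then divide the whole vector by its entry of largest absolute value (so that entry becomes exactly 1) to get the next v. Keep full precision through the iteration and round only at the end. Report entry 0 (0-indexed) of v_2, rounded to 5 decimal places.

Av0 = (15.000000, 13.000000, 19.000000); divide by 19.000000 → v1 = (0.789474, 0.684211, 1.000000)
Av1 = (6.052632, 3.789474, 8.421053); divide by 8.421053 → v2 = (0.718750, 0.450000, 1.000000)
Requested entry of v2: 115/160 = 0.71875

0.71875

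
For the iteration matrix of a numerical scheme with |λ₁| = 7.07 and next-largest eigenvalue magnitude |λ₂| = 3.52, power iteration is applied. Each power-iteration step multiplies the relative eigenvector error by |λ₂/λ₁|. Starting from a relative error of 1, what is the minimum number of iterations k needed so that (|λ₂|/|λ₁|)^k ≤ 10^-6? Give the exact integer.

20

|λ₂/λ₁| = 3.52/7.07 = 0.49788
Need k ≥ ln(10^-6) / ln(0.49788) = -13.8155 / -0.6974 ≈ 19.810
Smallest integer k satisfying the bound: 20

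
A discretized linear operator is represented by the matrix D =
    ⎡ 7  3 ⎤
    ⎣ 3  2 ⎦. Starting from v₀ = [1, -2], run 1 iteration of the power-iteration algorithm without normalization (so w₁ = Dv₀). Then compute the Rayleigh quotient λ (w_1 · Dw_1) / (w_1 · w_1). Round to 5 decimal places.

λ ≈ 1.50000

w1 = Dv₀ = (7·1 + 3·(-2); 3·1 + 2·(-2)) = (1, -1)
Dw1 = (4, 1)
w1·Dw1 = 1·4 + (-1)·1 = 3; w1·w1 = 1·1 + (-1)·(-1) = 2
λ ≈ 3/2 = 1.50000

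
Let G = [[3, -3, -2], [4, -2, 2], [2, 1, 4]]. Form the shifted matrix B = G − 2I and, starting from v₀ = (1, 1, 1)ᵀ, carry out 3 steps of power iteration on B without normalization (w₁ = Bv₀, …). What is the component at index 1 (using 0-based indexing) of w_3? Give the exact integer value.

B = G − 2I has rows (1, -3, -2); (4, -4, 2); (2, 1, 2)
w1 = Bv₀ = (1·1 + (-3)·1 + (-2)·1; 4·1 + (-4)·1 + 2·1; 2·1 + 1·1 + 2·1) = (-4, 2, 5)
w2 = Bw1 = (1·(-4) + (-3)·2 + (-2)·5; 4·(-4) + (-4)·2 + 2·5; 2·(-4) + 1·2 + 2·5) = (-20, -14, 4)
w3 = Bw2 = (14, -16, -46)
Requested component of w3: -16

-16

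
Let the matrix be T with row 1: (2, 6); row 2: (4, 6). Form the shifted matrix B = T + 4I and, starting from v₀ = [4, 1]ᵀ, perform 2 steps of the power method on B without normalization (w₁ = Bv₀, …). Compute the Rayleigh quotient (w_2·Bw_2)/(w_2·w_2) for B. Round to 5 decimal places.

μ ≈ 13.20726

B = T + 4I has rows (6, 6); (4, 10)
w1 = Bv₀ = (6·4 + 6·1; 4·4 + 10·1) = (30, 26)
w2 = Bw1 = (6·30 + 6·26; 4·30 + 10·26) = (336, 380)
Bw2 = (4296, 5144)
w2·Bw2 = 3398176; w2·w2 = 257296; μ ≈ 3398176/257296 = 13.20726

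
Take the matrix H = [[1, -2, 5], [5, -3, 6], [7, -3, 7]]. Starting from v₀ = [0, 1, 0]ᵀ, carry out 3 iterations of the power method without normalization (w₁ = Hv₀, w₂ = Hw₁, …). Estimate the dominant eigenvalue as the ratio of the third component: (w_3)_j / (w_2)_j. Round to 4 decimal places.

w1 = Hv₀ = (-2, -3, -3)
w2 = Hw1 = (-11, -19, -26)
w3 = Hw2 = (-103, -154, -202)
Ratio at component: -202 / -26 = 7.7692

7.7692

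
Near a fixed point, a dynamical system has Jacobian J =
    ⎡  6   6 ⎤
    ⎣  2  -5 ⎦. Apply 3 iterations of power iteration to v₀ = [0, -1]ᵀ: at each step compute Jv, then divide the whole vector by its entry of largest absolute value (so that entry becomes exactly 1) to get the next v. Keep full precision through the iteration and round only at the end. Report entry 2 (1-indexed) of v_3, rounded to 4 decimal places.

-0.6705

Jv0 = (-6.00000, 5.00000); divide by -6.00000 → v1 = (1.00000, -0.83333)
Jv1 = (1.00000, 6.16667); divide by 6.16667 → v2 = (0.16216, 1.00000)
Jv2 = (6.97297, -4.67568); divide by 6.97297 → v3 = (1.00000, -0.67054)
Requested entry of v3: 173/-258 = -0.6705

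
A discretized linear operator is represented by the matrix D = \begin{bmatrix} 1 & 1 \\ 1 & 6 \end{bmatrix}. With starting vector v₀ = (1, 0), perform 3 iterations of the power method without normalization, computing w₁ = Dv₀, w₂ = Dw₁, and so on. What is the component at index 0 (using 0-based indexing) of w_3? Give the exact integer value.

9

w1 = Dv₀ = (1, 1)
w2 = Dw1 = (2, 7)
w3 = Dw2 = (9, 44)
The requested component of w3 is 9.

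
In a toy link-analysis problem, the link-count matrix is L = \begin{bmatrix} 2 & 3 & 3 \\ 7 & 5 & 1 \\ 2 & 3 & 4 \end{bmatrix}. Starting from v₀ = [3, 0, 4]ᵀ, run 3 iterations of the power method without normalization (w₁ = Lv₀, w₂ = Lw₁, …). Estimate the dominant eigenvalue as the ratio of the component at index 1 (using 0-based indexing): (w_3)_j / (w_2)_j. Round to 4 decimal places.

w1 = Lv₀ = (18, 25, 22)
w2 = Lw1 = (177, 273, 199)
w3 = Lw2 = (1770, 2803, 1969)
Ratio at component: 2803 / 273 = 10.2674

10.2674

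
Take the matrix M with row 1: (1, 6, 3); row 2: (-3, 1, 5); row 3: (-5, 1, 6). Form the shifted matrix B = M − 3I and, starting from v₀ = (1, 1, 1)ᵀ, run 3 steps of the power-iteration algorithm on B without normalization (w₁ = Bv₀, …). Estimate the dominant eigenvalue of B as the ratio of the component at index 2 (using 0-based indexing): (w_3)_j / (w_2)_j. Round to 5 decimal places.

μ ≈ 1.44737

B = M − 3I has rows (-2, 6, 3); (-3, -2, 5); (-5, 1, 3)
w1 = Bv₀ = ((-2)·1 + 6·1 + 3·1; (-3)·1 + (-2)·1 + 5·1; (-5)·1 + 1·1 + 3·1) = (7, 0, -1)
w2 = Bw1 = ((-2)·7 + 6·0 + 3·(-1); (-3)·7 + (-2)·0 + 5·(-1); (-5)·7 + 1·0 + 3·(-1)) = (-17, -26, -38)
w3 = Bw2 = (-236, -87, -55)
Ratio: -55/-38 = 1.44737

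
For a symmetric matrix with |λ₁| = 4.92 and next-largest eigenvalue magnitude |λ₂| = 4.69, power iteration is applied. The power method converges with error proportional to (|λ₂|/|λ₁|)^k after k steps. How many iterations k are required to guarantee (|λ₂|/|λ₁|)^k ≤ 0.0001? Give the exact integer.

|λ₂/λ₁| = 4.69/4.92 = 0.95325
Need k ≥ ln(0.0001) / ln(0.95325) = -9.2103 / -0.0479 ≈ 192.379
Smallest integer k satisfying the bound: 193

193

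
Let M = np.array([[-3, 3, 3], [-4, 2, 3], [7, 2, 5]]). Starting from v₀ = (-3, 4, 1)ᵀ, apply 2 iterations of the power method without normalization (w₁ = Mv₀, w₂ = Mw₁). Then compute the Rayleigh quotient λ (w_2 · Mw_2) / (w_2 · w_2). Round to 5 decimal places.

w1 = Mv₀ = ((-3)·(-3) + 3·4 + 3·1; (-4)·(-3) + 2·4 + 3·1; 7·(-3) + 2·4 + 5·1) = (24, 23, -8)
w2 = Mw1 = ((-3)·24 + 3·23 + 3·(-8); (-4)·24 + 2·23 + 3·(-8); 7·24 + 2·23 + 5·(-8)) = (-27, -74, 174)
Mw2 = (381, 482, 533)
w2·Mw2 = (-27)·381 + (-74)·482 + 174·533 = 46787; w2·w2 = (-27)·(-27) + (-74)·(-74) + 174·174 = 36481
λ ≈ 46787/36481 = 1.28250

λ ≈ 1.28250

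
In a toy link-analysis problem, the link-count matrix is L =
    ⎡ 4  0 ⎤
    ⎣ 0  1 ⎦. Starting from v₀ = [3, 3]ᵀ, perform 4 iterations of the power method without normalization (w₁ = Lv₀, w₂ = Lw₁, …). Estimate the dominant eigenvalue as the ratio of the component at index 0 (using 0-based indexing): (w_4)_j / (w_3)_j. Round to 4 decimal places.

w1 = Lv₀ = (4·3 + 0·3; 0·3 + 1·3) = (12, 3)
w2 = Lw1 = (4·12 + 0·3; 0·12 + 1·3) = (48, 3)
w3 = Lw2 = (192, 3)
w4 = Lw3 = (768, 3)
Ratio at component: 768 / 192 = 4.0000

λ ≈ 4.0000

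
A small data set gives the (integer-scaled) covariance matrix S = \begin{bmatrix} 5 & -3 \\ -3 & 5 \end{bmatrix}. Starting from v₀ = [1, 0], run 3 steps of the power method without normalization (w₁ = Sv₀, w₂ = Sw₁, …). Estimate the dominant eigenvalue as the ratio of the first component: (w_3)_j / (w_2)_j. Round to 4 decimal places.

w1 = Sv₀ = (5, -3)
w2 = Sw1 = (34, -30)
w3 = Sw2 = (260, -252)
Ratio at component: 260 / 34 = 7.6471

λ ≈ 7.6471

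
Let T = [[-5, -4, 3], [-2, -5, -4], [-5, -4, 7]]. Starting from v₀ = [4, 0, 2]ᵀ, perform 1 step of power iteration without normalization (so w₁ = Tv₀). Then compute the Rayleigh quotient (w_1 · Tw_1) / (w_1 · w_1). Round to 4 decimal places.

-8.7869

w1 = Tv₀ = ((-5)·4 + (-4)·0 + 3·2; (-2)·4 + (-5)·0 + (-4)·2; (-5)·4 + (-4)·0 + 7·2) = (-14, -16, -6)
Tw1 = (116, 132, 92)
w1·Tw1 = (-14)·116 + (-16)·132 + (-6)·92 = -4288; w1·w1 = (-14)·(-14) + (-16)·(-16) + (-6)·(-6) = 488
λ ≈ -4288/488 = -8.7869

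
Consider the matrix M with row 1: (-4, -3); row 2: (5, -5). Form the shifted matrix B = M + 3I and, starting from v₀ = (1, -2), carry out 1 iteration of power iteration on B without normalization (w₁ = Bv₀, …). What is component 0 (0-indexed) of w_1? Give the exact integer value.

B = M + 3I has rows (-1, -3); (5, -2)
w1 = Bv₀ = ((-1)·1 + (-3)·(-2); 5·1 + (-2)·(-2)) = (5, 9)
Requested component of w1: 5

5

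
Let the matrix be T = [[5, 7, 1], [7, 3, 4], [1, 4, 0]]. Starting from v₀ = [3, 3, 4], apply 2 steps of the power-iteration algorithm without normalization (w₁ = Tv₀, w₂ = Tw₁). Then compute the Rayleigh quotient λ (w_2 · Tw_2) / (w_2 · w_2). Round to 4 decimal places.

w1 = Tv₀ = (5·3 + 7·3 + 1·4; 7·3 + 3·3 + 4·4; 1·3 + 4·3 + 0·4) = (40, 46, 15)
w2 = Tw1 = (5·40 + 7·46 + 1·15; 7·40 + 3·46 + 4·15; 1·40 + 4·46 + 0·15) = (537, 478, 224)
Tw2 = (6255, 6089, 2449)
w2·Tw2 = 537·6255 + 478·6089 + 224·2449 = 6818053; w2·w2 = 537·537 + 478·478 + 224·224 = 567029
λ ≈ 6818053/567029 = 12.0242

12.0242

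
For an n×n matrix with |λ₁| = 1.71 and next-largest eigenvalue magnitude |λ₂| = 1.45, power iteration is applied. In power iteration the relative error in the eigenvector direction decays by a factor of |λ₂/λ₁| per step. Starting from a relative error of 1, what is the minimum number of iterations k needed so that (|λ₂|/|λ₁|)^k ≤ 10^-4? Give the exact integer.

|λ₂/λ₁| = 1.45/1.71 = 0.84795
Need k ≥ ln(10^-4) / ln(0.84795) = -9.2103 / -0.1649 ≈ 55.844
Smallest integer k satisfying the bound: 56

56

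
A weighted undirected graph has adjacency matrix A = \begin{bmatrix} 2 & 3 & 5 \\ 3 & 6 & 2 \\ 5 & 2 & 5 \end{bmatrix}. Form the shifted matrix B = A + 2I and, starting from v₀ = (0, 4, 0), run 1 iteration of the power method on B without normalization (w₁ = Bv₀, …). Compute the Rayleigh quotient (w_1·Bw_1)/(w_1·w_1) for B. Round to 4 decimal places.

B = A + 2I has rows (4, 3, 5); (3, 8, 2); (5, 2, 7)
w1 = Bv₀ = (4·0 + 3·4 + 5·0; 3·0 + 8·4 + 2·0; 5·0 + 2·4 + 7·0) = (12, 32, 8)
Bw1 = (184, 308, 180)
w1·Bw1 = 13504; w1·w1 = 1232; μ ≈ 13504/1232 = 10.9610

10.9610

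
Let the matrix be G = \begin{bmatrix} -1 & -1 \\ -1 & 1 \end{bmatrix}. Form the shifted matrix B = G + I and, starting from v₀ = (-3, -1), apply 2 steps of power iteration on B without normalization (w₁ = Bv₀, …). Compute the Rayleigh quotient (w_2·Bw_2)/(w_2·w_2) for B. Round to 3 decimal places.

μ ≈ 2.000

B = G + I has rows (0, -1); (-1, 2)
w1 = Bv₀ = (0·(-3) + (-1)·(-1); (-1)·(-3) + 2·(-1)) = (1, 1)
w2 = Bw1 = (0·1 + (-1)·1; (-1)·1 + 2·1) = (-1, 1)
Bw2 = (-1, 3)
w2·Bw2 = 4; w2·w2 = 2; μ ≈ 4/2 = 2.000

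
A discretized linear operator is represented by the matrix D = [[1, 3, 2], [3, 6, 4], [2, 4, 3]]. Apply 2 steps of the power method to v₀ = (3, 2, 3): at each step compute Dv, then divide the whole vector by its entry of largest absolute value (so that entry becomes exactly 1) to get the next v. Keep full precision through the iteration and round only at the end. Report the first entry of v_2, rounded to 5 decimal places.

0.47761

Dv0 = (15.000000, 33.000000, 23.000000); divide by 33.000000 → v1 = (0.454545, 1.000000, 0.696970)
Dv1 = (4.848485, 10.151515, 7.000000); divide by 10.151515 → v2 = (0.477612, 1.000000, 0.689552)
Requested entry of v2: 160/335 = 0.47761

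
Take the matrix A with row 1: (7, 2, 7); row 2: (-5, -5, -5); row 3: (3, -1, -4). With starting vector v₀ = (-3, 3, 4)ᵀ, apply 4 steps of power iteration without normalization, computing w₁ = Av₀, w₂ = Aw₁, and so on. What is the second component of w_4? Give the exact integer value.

8835

w1 = Av₀ = (7·(-3) + 2·3 + 7·4; (-5)·(-3) + (-5)·3 + (-5)·4; 3·(-3) + (-1)·3 + (-4)·4) = (13, -20, -28)
w2 = Aw1 = (7·13 + 2·(-20) + 7·(-28); (-5)·13 + (-5)·(-20) + (-5)·(-28); 3·13 + (-1)·(-20) + (-4)·(-28)) = (-145, 175, 171)
w3 = Aw2 = (532, -1005, -1294)
w4 = Aw3 = (-7344, 8835, 7777)
The requested component of w4 is 8835.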